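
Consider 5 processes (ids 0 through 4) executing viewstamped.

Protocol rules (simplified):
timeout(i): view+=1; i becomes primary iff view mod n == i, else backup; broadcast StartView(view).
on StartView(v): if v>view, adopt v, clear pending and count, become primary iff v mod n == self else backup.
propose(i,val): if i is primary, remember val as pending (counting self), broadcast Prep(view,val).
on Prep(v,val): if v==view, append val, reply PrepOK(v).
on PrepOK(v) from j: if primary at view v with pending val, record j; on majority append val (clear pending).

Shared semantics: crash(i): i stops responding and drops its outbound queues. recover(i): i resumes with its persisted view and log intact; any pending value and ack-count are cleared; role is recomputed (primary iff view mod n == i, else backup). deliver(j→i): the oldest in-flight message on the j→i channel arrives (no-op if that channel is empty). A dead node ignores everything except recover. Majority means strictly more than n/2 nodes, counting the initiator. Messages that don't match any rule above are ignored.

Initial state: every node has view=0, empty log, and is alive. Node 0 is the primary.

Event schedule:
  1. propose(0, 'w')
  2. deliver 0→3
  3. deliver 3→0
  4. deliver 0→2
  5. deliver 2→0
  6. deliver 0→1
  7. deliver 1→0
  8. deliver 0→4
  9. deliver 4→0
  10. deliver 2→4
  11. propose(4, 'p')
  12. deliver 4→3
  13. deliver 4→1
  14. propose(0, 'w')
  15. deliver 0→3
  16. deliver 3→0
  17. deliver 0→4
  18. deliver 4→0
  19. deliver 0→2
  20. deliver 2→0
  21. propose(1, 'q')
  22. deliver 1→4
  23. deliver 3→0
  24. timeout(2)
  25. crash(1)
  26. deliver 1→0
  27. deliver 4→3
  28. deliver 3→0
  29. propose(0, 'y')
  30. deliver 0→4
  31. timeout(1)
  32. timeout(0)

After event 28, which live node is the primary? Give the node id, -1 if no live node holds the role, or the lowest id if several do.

0

after 1 — propose(0,'w'): ·
after 2 — deliver 0→3: n3:back/v0/[w]
after 3 — deliver 3→0: ·
after 4 — deliver 0→2: n2:back/v0/[w]
after 5 — deliver 2→0: n0:prim/v0/[w]
after 6 — deliver 0→1: n1:back/v0/[w]
after 7 — deliver 1→0: ·
after 8 — deliver 0→4: n4:back/v0/[w]
after 9 — deliver 4→0: ·
after 10 — deliver 2→4: ·
after 11 — propose(4,'p'): ·
after 12 — deliver 4→3: ·
after 13 — deliver 4→1: ·
after 14 — propose(0,'w'): ·
after 15 — deliver 0→3: n3:back/v0/[w,w]
after 16 — deliver 3→0: ·
after 17 — deliver 0→4: n4:back/v0/[w,w]
after 18 — deliver 4→0: n0:prim/v0/[w,w]
after 19 — deliver 0→2: n2:back/v0/[w,w]
after 20 — deliver 2→0: ·
after 21 — propose(1,'q'): ·
after 22 — deliver 1→4: ·
after 23 — deliver 3→0: ·
after 24 — timeout(2): n2:back/v1/[w,w]
after 25 — crash(1): n1:✗back/v0/[w]
after 26 — deliver 1→0: ·
after 27 — deliver 4→3: ·
after 28 — deliver 3→0: ·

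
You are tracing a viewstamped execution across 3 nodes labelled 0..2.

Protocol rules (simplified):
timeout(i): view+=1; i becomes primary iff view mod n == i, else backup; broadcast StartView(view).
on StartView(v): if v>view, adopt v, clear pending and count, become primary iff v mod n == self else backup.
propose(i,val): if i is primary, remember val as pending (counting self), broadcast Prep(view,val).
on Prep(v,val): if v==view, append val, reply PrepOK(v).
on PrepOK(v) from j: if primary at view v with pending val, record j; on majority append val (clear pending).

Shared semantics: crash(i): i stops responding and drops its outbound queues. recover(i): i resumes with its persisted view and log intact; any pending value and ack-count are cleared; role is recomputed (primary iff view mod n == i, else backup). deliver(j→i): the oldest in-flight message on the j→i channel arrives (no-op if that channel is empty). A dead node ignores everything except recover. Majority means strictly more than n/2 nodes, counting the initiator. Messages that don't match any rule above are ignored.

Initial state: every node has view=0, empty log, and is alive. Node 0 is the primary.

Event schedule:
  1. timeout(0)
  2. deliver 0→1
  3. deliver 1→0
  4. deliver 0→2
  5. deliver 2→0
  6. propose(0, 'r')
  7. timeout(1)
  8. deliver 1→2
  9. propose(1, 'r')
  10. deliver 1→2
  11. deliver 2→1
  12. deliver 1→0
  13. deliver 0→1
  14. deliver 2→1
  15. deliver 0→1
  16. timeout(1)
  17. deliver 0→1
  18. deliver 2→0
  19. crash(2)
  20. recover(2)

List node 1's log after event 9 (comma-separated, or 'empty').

[1] timeout(0) → N0(back v1 [-])
[2] deliver 0→1 → N1(prim v1 [-])
[3] deliver 1→0 → ∅
[4] deliver 0→2 → N2(back v1 [-])
[5] deliver 2→0 → ∅
[6] propose(0,'r') → ∅
[7] timeout(1) → N1(back v2 [-])
[8] deliver 1→2 → N2(prim v2 [-])
[9] propose(1,'r') → ∅

empty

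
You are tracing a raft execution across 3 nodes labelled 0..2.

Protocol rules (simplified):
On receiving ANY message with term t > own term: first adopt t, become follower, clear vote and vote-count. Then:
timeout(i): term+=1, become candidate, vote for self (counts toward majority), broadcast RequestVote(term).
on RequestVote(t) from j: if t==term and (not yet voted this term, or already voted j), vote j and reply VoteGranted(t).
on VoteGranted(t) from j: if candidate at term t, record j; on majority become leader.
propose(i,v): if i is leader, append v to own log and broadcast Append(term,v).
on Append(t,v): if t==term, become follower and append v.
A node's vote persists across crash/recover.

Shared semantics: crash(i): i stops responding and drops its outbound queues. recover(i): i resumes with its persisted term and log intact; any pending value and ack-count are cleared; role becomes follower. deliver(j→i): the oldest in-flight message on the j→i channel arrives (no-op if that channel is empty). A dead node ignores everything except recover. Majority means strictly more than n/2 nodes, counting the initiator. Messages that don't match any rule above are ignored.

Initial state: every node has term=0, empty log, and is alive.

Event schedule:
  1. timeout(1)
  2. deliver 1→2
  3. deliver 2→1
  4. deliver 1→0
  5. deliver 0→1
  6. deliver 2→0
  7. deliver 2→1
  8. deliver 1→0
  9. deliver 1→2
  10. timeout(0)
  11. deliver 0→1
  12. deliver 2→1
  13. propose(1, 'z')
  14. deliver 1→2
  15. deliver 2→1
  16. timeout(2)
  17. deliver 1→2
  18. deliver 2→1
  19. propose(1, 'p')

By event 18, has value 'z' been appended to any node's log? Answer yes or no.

no

1. timeout(1):  <1:cand t1 ->
2. deliver 1→2:  <2:foll t1 ->
3. deliver 2→1:  <1:lead t1 ->
4. deliver 1→0:  <0:foll t1 ->
5. deliver 0→1:  nop
6. deliver 2→0:  nop
7. deliver 2→1:  nop
8. deliver 1→0:  nop
9. deliver 1→2:  nop
10. timeout(0):  <0:cand t2 ->
11. deliver 0→1:  <1:foll t2 ->
12. deliver 2→1:  nop
13. propose(1,'z'):  nop
14. deliver 1→2:  nop
15. deliver 2→1:  nop
16. timeout(2):  <2:cand t2 ->
17. deliver 1→2:  nop
18. deliver 2→1:  nop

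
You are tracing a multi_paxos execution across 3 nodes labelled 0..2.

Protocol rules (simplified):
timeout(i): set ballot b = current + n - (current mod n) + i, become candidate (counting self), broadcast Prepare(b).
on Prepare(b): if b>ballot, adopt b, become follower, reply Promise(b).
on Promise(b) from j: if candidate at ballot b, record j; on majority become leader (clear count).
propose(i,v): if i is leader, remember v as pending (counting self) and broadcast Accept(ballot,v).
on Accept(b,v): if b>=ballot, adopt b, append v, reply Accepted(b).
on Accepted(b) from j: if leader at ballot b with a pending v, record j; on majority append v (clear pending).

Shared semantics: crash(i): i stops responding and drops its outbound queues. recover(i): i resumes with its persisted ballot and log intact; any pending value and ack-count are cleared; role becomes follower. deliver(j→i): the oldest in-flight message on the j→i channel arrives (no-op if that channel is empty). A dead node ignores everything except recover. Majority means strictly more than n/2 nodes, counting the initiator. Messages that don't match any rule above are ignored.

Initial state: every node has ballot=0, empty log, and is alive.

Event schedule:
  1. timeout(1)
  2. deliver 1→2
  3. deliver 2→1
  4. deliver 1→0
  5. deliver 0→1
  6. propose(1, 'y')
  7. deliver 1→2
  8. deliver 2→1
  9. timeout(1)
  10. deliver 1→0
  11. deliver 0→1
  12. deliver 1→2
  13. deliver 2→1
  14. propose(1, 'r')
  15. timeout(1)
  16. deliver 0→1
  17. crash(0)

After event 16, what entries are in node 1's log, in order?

e1 timeout(1): 1[cand,b=4,-]
e2 deliver 1→2: 2[foll,b=4,-]
e3 deliver 2→1: 1[lead,b=4,-]
e4 deliver 1→0: 0[foll,b=4,-]
e5 deliver 0→1: ·
e6 propose(1,'y'): ·
e7 deliver 1→2: 2[foll,b=4,y]
e8 deliver 2→1: 1[lead,b=4,y]
e9 timeout(1): 1[cand,b=7,y]
e10 deliver 1→0: 0[foll,b=4,y]
e11 deliver 0→1: ·
e12 deliver 1→2: 2[foll,b=7,y]
e13 deliver 2→1: 1[lead,b=7,y]
e14 propose(1,'r'): ·
e15 timeout(1): 1[cand,b=10,y]
e16 deliver 0→1: ·

y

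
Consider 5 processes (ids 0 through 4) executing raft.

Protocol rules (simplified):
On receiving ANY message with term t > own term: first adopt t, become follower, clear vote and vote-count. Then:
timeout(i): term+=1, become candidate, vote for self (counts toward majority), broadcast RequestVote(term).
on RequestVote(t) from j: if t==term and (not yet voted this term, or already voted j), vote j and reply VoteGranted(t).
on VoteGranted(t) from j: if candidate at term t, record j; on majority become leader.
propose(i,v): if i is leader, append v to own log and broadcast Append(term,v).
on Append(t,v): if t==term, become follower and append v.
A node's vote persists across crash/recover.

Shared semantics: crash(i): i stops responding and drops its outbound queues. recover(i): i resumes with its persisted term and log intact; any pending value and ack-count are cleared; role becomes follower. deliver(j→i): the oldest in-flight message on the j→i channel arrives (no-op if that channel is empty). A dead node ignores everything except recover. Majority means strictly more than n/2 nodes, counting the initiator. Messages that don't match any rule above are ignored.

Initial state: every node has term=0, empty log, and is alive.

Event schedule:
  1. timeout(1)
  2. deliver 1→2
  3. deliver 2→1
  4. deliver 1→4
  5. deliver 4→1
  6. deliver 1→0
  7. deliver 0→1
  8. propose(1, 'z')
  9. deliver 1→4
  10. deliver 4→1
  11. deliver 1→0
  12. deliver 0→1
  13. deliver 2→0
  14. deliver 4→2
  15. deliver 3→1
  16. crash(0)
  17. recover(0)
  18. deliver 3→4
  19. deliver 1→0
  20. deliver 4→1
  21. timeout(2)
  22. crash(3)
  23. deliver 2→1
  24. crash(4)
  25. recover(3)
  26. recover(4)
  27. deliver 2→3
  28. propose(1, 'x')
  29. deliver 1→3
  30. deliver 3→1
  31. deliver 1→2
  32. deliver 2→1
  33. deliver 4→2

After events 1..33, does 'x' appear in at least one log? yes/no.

no

after 1 — timeout(1): n1:cand/t1/[-]
after 2 — deliver 1→2: n2:foll/t1/[-]
after 3 — deliver 2→1: ·
after 4 — deliver 1→4: n4:foll/t1/[-]
after 5 — deliver 4→1: n1:lead/t1/[-]
after 6 — deliver 1→0: n0:foll/t1/[-]
after 7 — deliver 0→1: ·
after 8 — propose(1,'z'): n1:lead/t1/[z]
after 9 — deliver 1→4: n4:foll/t1/[z]
after 10 — deliver 4→1: ·
after 11 — deliver 1→0: n0:foll/t1/[z]
after 12 — deliver 0→1: ·
after 13 — deliver 2→0: ·
after 14 — deliver 4→2: ·
after 15 — deliver 3→1: ·
after 16 — crash(0): n0:✗foll/t1/[z]
after 17 — recover(0): n0:foll/t1/[z]
after 18 — deliver 3→4: ·
after 19 — deliver 1→0: ·
after 20 — deliver 4→1: ·
after 21 — timeout(2): n2:cand/t2/[-]
after 22 — crash(3): n3:✗foll/t0/[-]
after 23 — deliver 2→1: n1:foll/t2/[z]
after 24 — crash(4): n4:✗foll/t1/[z]
after 25 — recover(3): n3:foll/t0/[-]
after 26 — recover(4): n4:foll/t1/[z]
after 27 — deliver 2→3: n3:foll/t2/[-]
after 28 — propose(1,'x'): ·
after 29 — deliver 1→3: ·
after 30 — deliver 3→1: ·
after 31 — deliver 1→2: ·
after 32 — deliver 2→1: ·
after 33 — deliver 4→2: ·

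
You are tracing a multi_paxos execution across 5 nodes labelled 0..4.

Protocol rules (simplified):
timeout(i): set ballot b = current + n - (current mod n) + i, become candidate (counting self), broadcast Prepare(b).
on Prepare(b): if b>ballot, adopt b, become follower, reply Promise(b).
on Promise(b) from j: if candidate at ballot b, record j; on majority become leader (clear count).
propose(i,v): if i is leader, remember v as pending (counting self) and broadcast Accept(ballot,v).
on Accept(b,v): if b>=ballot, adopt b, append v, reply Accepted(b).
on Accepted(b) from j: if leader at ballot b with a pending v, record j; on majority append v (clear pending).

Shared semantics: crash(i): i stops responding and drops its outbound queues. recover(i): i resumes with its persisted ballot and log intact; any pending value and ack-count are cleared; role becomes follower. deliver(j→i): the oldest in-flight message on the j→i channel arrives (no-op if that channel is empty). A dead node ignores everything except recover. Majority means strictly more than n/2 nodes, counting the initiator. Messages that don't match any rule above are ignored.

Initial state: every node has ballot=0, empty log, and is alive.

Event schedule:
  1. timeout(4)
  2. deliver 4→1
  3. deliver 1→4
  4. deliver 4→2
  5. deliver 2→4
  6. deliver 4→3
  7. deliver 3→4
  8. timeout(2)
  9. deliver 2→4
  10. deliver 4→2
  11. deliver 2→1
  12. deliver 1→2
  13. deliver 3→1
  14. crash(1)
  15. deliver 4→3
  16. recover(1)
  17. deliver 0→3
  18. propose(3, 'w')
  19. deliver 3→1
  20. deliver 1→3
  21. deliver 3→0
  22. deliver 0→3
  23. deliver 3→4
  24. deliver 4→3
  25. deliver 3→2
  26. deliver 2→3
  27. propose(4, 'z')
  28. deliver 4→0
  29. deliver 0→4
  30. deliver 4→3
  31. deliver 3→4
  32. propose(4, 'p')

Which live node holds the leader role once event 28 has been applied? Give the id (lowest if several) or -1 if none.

1. timeout(4):  <4:cand b9 ->
2. deliver 4→1:  <1:foll b9 ->
3. deliver 1→4:  nop
4. deliver 4→2:  <2:foll b9 ->
5. deliver 2→4:  <4:lead b9 ->
6. deliver 4→3:  <3:foll b9 ->
7. deliver 3→4:  nop
8. timeout(2):  <2:cand b12 ->
9. deliver 2→4:  <4:foll b12 ->
10. deliver 4→2:  nop
11. deliver 2→1:  <1:foll b12 ->
12. deliver 1→2:  <2:lead b12 ->
13. deliver 3→1:  nop
14. crash(1):  <1:✗foll b12 ->
15. deliver 4→3:  nop
16. recover(1):  <1:foll b12 ->
17. deliver 0→3:  nop
18. propose(3,'w'):  nop
19. deliver 3→1:  nop
20. deliver 1→3:  nop
21. deliver 3→0:  nop
22. deliver 0→3:  nop
23. deliver 3→4:  nop
24. deliver 4→3:  nop
25. deliver 3→2:  nop
26. deliver 2→3:  <3:foll b12 ->
27. propose(4,'z'):  nop
28. deliver 4→0:  <0:foll b9 ->

2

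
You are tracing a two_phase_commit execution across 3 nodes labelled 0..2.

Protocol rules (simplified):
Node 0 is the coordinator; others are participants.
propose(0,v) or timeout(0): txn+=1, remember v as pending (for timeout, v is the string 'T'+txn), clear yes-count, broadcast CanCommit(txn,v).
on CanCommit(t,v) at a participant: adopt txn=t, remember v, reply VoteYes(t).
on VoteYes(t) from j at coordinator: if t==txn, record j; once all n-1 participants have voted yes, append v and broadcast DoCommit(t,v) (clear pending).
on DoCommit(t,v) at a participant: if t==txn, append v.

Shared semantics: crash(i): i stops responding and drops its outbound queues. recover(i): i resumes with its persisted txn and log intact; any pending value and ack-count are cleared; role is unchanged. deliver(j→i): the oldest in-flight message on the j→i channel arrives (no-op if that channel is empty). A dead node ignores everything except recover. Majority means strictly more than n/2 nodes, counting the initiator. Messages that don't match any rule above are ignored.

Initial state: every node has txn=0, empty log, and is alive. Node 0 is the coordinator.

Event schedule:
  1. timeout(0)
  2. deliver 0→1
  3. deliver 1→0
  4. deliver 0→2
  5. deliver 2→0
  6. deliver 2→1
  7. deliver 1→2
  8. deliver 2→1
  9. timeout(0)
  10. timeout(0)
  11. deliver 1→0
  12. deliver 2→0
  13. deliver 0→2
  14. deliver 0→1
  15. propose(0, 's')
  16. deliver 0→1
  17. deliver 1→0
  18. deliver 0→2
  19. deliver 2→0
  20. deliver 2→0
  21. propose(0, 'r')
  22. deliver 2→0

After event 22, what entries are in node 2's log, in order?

e1 timeout(0): 0[coor,t=1,-]
e2 deliver 0→1: 1[part,t=1,-]
e3 deliver 1→0: ·
e4 deliver 0→2: 2[part,t=1,-]
e5 deliver 2→0: 0[coor,t=1,T1]
e6 deliver 2→1: ·
e7 deliver 1→2: ·
e8 deliver 2→1: ·
e9 timeout(0): 0[coor,t=2,T1]
e10 timeout(0): 0[coor,t=3,T1]
e11 deliver 1→0: ·
e12 deliver 2→0: ·
e13 deliver 0→2: 2[part,t=1,T1]
e14 deliver 0→1: 1[part,t=1,T1]
e15 propose(0,'s'): 0[coor,t=4,T1]
e16 deliver 0→1: 1[part,t=2,T1]
e17 deliver 1→0: ·
e18 deliver 0→2: 2[part,t=2,T1]
e19 deliver 2→0: ·
e20 deliver 2→0: ·
e21 propose(0,'r'): 0[coor,t=5,T1]
e22 deliver 2→0: ·

T1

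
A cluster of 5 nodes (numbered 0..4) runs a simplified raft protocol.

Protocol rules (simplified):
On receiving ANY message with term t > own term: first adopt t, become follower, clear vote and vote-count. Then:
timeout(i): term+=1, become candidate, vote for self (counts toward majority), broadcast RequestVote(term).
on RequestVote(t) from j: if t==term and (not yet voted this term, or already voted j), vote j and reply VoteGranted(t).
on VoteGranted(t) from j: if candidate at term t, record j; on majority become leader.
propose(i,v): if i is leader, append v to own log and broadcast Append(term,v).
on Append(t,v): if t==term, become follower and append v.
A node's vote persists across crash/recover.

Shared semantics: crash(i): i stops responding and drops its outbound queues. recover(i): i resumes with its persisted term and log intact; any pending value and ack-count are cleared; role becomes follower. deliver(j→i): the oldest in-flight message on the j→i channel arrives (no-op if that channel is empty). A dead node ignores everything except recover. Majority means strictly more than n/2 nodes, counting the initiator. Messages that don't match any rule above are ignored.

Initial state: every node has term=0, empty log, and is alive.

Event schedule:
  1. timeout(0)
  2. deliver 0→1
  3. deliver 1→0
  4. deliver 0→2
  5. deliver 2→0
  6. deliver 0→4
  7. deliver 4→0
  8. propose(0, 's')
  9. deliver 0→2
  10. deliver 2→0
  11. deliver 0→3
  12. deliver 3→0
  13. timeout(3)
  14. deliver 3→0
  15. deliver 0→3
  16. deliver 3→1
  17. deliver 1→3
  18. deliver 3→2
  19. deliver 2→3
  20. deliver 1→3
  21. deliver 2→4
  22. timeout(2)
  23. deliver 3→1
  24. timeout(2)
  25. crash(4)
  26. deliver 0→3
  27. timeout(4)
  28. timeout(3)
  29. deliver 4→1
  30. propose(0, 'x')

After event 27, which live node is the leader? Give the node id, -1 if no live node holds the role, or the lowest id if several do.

3

step 1 timeout(0): 0={cand,t=1,log=-}
step 2 deliver 0→1: 1={foll,t=1,log=-}
step 3 deliver 1→0: —
step 4 deliver 0→2: 2={foll,t=1,log=-}
step 5 deliver 2→0: 0={lead,t=1,log=-}
step 6 deliver 0→4: 4={foll,t=1,log=-}
step 7 deliver 4→0: —
step 8 propose(0,'s'): 0={lead,t=1,log=s}
step 9 deliver 0→2: 2={foll,t=1,log=s}
step 10 deliver 2→0: —
step 11 deliver 0→3: 3={foll,t=1,log=-}
step 12 deliver 3→0: —
step 13 timeout(3): 3={cand,t=2,log=-}
step 14 deliver 3→0: 0={foll,t=2,log=s}
step 15 deliver 0→3: —
step 16 deliver 3→1: 1={foll,t=2,log=-}
step 17 deliver 1→3: —
step 18 deliver 3→2: 2={foll,t=2,log=s}
step 19 deliver 2→3: 3={lead,t=2,log=-}
step 20 deliver 1→3: —
step 21 deliver 2→4: —
step 22 timeout(2): 2={cand,t=3,log=s}
step 23 deliver 3→1: —
step 24 timeout(2): 2={cand,t=4,log=s}
step 25 crash(4): 4={✗foll,t=1,log=-}
step 26 deliver 0→3: —
step 27 timeout(4): —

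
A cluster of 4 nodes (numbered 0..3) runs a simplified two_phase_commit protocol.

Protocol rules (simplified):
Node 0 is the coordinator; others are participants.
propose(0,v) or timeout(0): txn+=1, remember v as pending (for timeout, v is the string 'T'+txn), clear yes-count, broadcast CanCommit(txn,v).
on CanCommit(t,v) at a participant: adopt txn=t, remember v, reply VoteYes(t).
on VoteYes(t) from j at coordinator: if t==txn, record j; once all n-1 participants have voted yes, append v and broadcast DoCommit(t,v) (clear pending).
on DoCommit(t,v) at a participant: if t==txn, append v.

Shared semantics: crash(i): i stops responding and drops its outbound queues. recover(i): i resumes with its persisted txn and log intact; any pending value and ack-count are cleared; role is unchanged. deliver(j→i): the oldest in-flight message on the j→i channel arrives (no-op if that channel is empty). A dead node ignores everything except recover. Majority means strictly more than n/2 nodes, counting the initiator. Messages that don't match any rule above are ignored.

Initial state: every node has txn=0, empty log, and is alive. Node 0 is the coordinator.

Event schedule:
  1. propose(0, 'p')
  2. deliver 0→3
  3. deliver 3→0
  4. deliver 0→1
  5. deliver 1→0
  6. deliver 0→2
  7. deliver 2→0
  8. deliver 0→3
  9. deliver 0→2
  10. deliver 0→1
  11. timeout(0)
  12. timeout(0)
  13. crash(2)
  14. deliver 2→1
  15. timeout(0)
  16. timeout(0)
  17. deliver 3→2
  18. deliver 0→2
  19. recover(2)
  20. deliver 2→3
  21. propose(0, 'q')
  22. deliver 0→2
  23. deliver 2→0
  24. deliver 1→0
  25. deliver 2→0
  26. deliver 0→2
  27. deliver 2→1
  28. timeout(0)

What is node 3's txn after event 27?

e1 propose(0,'p'): 0[coor,t=1,-]
e2 deliver 0→3: 3[part,t=1,-]
e3 deliver 3→0: ·
e4 deliver 0→1: 1[part,t=1,-]
e5 deliver 1→0: ·
e6 deliver 0→2: 2[part,t=1,-]
e7 deliver 2→0: 0[coor,t=1,p]
e8 deliver 0→3: 3[part,t=1,p]
e9 deliver 0→2: 2[part,t=1,p]
e10 deliver 0→1: 1[part,t=1,p]
e11 timeout(0): 0[coor,t=2,p]
e12 timeout(0): 0[coor,t=3,p]
e13 crash(2): 2[✗part,t=1,p]
e14 deliver 2→1: ·
e15 timeout(0): 0[coor,t=4,p]
e16 timeout(0): 0[coor,t=5,p]
e17 deliver 3→2: ·
e18 deliver 0→2: ·
e19 recover(2): 2[part,t=1,p]
e20 deliver 2→3: ·
e21 propose(0,'q'): 0[coor,t=6,p]
e22 deliver 0→2: 2[part,t=2,p]
e23 deliver 2→0: ·
e24 deliver 1→0: ·
e25 deliver 2→0: ·
e26 deliver 0→2: 2[part,t=3,p]
e27 deliver 2→1: ·

1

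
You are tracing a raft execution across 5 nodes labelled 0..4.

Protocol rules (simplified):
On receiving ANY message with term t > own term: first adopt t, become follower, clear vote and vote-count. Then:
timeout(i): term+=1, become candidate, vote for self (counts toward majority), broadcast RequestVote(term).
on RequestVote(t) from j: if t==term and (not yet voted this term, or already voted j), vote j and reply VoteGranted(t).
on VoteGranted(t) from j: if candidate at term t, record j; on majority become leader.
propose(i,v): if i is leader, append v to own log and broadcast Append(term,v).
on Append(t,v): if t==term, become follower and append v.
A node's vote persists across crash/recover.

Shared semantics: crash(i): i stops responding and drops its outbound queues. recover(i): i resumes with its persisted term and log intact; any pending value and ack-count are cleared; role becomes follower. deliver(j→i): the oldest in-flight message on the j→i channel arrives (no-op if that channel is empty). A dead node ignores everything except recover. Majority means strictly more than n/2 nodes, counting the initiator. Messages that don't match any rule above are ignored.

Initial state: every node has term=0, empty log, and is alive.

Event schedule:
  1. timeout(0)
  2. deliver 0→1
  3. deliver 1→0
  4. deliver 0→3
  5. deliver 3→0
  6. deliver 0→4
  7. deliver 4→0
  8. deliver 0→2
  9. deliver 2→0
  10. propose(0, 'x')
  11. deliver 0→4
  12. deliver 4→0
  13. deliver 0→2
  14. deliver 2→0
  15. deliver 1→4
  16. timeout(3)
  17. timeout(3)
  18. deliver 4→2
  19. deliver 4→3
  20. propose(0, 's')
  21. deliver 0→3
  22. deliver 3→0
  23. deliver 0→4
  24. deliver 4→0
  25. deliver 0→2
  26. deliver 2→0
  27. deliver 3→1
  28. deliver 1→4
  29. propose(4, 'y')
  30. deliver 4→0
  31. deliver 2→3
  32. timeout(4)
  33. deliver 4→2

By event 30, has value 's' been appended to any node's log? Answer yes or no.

1. timeout(0):  <0:cand t1 ->
2. deliver 0→1:  <1:foll t1 ->
3. deliver 1→0:  nop
4. deliver 0→3:  <3:foll t1 ->
5. deliver 3→0:  <0:lead t1 ->
6. deliver 0→4:  <4:foll t1 ->
7. deliver 4→0:  nop
8. deliver 0→2:  <2:foll t1 ->
9. deliver 2→0:  nop
10. propose(0,'x'):  <0:lead t1 x>
11. deliver 0→4:  <4:foll t1 x>
12. deliver 4→0:  nop
13. deliver 0→2:  <2:foll t1 x>
14. deliver 2→0:  nop
15. deliver 1→4:  nop
16. timeout(3):  <3:cand t2 ->
17. timeout(3):  <3:cand t3 ->
18. deliver 4→2:  nop
19. deliver 4→3:  nop
20. propose(0,'s'):  <0:lead t1 x,s>
21. deliver 0→3:  nop
22. deliver 3→0:  <0:foll t2 x,s>
23. deliver 0→4:  <4:foll t1 x,s>
24. deliver 4→0:  nop
25. deliver 0→2:  <2:foll t1 x,s>
26. deliver 2→0:  nop
27. deliver 3→1:  <1:foll t2 ->
28. deliver 1→4:  nop
29. propose(4,'y'):  nop
30. deliver 4→0:  nop

yes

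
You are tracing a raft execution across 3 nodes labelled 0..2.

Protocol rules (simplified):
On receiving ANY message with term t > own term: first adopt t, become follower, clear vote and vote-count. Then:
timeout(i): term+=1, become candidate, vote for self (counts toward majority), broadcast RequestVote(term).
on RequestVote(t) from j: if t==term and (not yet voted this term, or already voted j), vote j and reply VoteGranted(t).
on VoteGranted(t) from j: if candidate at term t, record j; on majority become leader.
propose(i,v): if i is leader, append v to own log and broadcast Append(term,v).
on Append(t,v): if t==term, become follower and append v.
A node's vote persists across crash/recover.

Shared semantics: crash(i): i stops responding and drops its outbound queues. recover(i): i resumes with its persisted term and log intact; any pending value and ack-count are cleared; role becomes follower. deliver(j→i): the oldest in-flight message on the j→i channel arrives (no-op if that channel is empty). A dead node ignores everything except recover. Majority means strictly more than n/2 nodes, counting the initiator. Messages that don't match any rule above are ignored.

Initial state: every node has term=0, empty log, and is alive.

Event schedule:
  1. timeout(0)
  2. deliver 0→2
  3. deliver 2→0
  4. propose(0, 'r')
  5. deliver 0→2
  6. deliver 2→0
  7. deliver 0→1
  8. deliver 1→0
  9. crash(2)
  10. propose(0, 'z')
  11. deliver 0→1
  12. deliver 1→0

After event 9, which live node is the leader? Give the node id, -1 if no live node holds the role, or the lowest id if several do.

0

e1 timeout(0): 0[cand,t=1,-]
e2 deliver 0→2: 2[foll,t=1,-]
e3 deliver 2→0: 0[lead,t=1,-]
e4 propose(0,'r'): 0[lead,t=1,r]
e5 deliver 0→2: 2[foll,t=1,r]
e6 deliver 2→0: ·
e7 deliver 0→1: 1[foll,t=1,-]
e8 deliver 1→0: ·
e9 crash(2): 2[✗foll,t=1,r]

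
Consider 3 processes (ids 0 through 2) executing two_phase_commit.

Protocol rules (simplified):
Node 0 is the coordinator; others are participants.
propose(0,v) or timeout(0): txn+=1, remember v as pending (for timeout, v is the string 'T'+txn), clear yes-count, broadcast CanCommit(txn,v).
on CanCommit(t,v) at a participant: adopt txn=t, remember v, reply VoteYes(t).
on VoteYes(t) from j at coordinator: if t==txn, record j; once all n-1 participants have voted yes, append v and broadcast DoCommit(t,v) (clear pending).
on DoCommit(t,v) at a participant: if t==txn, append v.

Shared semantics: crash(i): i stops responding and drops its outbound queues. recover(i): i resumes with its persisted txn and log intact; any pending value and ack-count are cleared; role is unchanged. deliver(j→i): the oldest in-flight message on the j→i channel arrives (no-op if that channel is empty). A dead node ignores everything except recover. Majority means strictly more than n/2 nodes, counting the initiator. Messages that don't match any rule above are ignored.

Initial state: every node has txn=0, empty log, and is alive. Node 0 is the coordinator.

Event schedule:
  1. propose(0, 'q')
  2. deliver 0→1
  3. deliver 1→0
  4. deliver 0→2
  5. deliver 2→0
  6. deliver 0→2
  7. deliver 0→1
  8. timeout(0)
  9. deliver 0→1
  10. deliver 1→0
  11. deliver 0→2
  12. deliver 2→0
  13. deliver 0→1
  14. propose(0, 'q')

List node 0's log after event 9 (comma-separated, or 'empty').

q

[1] propose(0,'q') → N0(coor t1 [-])
[2] deliver 0→1 → N1(part t1 [-])
[3] deliver 1→0 → ∅
[4] deliver 0→2 → N2(part t1 [-])
[5] deliver 2→0 → N0(coor t1 [q])
[6] deliver 0→2 → N2(part t1 [q])
[7] deliver 0→1 → N1(part t1 [q])
[8] timeout(0) → N0(coor t2 [q])
[9] deliver 0→1 → N1(part t2 [q])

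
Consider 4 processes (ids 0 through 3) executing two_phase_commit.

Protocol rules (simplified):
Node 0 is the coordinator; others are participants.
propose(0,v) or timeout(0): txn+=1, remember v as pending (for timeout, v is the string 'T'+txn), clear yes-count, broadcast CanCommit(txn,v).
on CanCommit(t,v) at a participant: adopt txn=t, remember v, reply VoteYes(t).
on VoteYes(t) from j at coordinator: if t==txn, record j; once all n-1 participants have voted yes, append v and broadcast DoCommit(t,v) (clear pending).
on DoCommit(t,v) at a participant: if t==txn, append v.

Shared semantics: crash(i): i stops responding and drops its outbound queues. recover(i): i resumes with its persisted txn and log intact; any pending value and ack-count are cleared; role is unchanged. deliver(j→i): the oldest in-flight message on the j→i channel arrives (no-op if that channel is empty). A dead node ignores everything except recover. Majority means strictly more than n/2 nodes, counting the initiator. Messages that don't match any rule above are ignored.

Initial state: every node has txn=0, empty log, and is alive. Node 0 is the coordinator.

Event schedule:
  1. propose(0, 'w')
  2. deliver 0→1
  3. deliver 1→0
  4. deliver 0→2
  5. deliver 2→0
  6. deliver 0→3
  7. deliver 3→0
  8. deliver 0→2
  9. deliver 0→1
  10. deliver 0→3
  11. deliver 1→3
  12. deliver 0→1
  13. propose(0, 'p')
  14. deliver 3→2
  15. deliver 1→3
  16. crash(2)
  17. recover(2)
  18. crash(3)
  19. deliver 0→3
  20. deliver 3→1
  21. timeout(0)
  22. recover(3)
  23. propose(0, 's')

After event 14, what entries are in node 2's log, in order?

w

step 1 propose(0,'w'): 0={coor,t=1,log=-}
step 2 deliver 0→1: 1={part,t=1,log=-}
step 3 deliver 1→0: —
step 4 deliver 0→2: 2={part,t=1,log=-}
step 5 deliver 2→0: —
step 6 deliver 0→3: 3={part,t=1,log=-}
step 7 deliver 3→0: 0={coor,t=1,log=w}
step 8 deliver 0→2: 2={part,t=1,log=w}
step 9 deliver 0→1: 1={part,t=1,log=w}
step 10 deliver 0→3: 3={part,t=1,log=w}
step 11 deliver 1→3: —
step 12 deliver 0→1: —
step 13 propose(0,'p'): 0={coor,t=2,log=w}
step 14 deliver 3→2: —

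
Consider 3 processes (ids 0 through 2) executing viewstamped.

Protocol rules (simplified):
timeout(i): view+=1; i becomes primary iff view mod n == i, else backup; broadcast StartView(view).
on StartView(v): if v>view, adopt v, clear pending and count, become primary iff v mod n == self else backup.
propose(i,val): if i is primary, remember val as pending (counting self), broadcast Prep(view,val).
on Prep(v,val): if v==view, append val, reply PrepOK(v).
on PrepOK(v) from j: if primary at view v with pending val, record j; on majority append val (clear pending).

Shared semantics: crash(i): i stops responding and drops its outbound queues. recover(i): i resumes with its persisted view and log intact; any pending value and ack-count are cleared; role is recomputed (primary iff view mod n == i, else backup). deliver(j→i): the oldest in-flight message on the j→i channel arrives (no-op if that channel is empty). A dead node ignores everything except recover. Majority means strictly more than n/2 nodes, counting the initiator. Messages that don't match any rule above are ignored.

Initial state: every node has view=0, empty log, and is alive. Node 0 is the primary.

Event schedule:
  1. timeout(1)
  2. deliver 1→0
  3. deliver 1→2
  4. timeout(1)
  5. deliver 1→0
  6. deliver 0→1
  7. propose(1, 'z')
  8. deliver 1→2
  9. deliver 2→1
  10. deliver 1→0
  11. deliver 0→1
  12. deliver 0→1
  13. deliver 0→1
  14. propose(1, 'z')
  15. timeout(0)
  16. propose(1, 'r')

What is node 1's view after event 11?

after 1 — timeout(1): n1:prim/v1/[-]
after 2 — deliver 1→0: n0:back/v1/[-]
after 3 — deliver 1→2: n2:back/v1/[-]
after 4 — timeout(1): n1:back/v2/[-]
after 5 — deliver 1→0: n0:back/v2/[-]
after 6 — deliver 0→1: ·
after 7 — propose(1,'z'): ·
after 8 — deliver 1→2: n2:prim/v2/[-]
after 9 — deliver 2→1: ·
after 10 — deliver 1→0: ·
after 11 — deliver 0→1: ·

2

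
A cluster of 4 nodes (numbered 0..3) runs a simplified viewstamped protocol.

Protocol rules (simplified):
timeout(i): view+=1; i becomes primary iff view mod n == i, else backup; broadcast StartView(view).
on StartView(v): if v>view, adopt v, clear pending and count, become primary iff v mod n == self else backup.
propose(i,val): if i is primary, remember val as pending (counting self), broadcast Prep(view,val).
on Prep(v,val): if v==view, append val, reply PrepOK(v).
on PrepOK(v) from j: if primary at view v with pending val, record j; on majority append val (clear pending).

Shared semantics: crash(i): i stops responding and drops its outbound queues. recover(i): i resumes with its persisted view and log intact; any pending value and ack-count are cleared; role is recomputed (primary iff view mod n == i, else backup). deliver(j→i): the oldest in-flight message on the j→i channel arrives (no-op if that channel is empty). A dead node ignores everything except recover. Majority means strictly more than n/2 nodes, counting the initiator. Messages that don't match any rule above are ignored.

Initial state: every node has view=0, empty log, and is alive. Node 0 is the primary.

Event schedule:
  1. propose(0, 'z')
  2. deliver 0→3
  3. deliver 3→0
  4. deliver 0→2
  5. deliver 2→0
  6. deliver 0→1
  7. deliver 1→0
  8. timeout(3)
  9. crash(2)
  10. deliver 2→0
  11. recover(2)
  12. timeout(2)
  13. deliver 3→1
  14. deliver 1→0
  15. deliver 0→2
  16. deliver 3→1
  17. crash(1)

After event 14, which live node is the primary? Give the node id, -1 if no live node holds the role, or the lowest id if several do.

step 1 propose(0,'z'): —
step 2 deliver 0→3: 3={back,v=0,log=z}
step 3 deliver 3→0: —
step 4 deliver 0→2: 2={back,v=0,log=z}
step 5 deliver 2→0: 0={prim,v=0,log=z}
step 6 deliver 0→1: 1={back,v=0,log=z}
step 7 deliver 1→0: —
step 8 timeout(3): 3={back,v=1,log=z}
step 9 crash(2): 2={✗back,v=0,log=z}
step 10 deliver 2→0: —
step 11 recover(2): 2={back,v=0,log=z}
step 12 timeout(2): 2={back,v=1,log=z}
step 13 deliver 3→1: 1={prim,v=1,log=z}
step 14 deliver 1→0: —

0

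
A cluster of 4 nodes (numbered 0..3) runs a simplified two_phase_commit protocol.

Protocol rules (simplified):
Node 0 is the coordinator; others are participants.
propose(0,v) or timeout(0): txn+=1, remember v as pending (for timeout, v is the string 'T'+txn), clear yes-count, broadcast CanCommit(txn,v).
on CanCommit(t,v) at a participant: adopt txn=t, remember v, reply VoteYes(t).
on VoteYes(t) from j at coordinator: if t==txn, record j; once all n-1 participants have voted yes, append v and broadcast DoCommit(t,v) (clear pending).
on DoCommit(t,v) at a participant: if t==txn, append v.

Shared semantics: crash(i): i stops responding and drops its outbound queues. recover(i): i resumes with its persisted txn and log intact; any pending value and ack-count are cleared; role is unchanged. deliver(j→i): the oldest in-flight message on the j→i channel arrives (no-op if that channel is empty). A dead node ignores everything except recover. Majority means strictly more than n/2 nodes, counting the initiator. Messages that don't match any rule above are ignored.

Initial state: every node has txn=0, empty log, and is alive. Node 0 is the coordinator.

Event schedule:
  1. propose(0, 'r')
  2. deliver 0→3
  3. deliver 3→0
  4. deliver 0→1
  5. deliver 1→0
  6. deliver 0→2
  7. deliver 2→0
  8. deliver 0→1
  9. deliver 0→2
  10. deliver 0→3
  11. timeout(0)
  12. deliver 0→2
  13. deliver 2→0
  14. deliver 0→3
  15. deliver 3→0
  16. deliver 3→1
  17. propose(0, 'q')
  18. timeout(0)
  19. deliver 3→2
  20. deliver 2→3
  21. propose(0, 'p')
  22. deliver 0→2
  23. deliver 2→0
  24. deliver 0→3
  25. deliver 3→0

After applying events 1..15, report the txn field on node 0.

2

after 1 — propose(0,'r'): n0:coor/t1/[-]
after 2 — deliver 0→3: n3:part/t1/[-]
after 3 — deliver 3→0: ·
after 4 — deliver 0→1: n1:part/t1/[-]
after 5 — deliver 1→0: ·
after 6 — deliver 0→2: n2:part/t1/[-]
after 7 — deliver 2→0: n0:coor/t1/[r]
after 8 — deliver 0→1: n1:part/t1/[r]
after 9 — deliver 0→2: n2:part/t1/[r]
after 10 — deliver 0→3: n3:part/t1/[r]
after 11 — timeout(0): n0:coor/t2/[r]
after 12 — deliver 0→2: n2:part/t2/[r]
after 13 — deliver 2→0: ·
after 14 — deliver 0→3: n3:part/t2/[r]
after 15 — deliver 3→0: ·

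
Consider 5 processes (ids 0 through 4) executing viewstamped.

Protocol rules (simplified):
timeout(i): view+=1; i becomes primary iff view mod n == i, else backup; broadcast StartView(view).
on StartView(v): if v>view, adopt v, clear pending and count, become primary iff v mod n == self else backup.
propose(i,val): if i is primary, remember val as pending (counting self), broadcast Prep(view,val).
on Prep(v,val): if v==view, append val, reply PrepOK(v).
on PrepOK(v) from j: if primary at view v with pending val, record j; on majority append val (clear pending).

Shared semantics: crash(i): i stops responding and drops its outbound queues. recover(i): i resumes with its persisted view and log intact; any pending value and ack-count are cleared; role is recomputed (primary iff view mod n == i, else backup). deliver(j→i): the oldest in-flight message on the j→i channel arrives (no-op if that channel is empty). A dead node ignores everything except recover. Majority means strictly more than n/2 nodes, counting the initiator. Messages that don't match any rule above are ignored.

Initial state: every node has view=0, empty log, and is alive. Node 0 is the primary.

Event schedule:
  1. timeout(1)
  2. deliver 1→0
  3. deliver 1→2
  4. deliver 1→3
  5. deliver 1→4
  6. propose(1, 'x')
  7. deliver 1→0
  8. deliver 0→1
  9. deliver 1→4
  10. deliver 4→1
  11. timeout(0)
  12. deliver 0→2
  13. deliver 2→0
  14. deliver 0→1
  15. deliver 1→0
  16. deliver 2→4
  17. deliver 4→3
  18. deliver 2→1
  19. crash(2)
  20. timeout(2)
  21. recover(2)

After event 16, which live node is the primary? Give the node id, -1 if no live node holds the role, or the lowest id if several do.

2

step 1 timeout(1): 1={prim,v=1,log=-}
step 2 deliver 1→0: 0={back,v=1,log=-}
step 3 deliver 1→2: 2={back,v=1,log=-}
step 4 deliver 1→3: 3={back,v=1,log=-}
step 5 deliver 1→4: 4={back,v=1,log=-}
step 6 propose(1,'x'): —
step 7 deliver 1→0: 0={back,v=1,log=x}
step 8 deliver 0→1: —
step 9 deliver 1→4: 4={back,v=1,log=x}
step 10 deliver 4→1: 1={prim,v=1,log=x}
step 11 timeout(0): 0={back,v=2,log=x}
step 12 deliver 0→2: 2={prim,v=2,log=-}
step 13 deliver 2→0: —
step 14 deliver 0→1: 1={back,v=2,log=x}
step 15 deliver 1→0: —
step 16 deliver 2→4: —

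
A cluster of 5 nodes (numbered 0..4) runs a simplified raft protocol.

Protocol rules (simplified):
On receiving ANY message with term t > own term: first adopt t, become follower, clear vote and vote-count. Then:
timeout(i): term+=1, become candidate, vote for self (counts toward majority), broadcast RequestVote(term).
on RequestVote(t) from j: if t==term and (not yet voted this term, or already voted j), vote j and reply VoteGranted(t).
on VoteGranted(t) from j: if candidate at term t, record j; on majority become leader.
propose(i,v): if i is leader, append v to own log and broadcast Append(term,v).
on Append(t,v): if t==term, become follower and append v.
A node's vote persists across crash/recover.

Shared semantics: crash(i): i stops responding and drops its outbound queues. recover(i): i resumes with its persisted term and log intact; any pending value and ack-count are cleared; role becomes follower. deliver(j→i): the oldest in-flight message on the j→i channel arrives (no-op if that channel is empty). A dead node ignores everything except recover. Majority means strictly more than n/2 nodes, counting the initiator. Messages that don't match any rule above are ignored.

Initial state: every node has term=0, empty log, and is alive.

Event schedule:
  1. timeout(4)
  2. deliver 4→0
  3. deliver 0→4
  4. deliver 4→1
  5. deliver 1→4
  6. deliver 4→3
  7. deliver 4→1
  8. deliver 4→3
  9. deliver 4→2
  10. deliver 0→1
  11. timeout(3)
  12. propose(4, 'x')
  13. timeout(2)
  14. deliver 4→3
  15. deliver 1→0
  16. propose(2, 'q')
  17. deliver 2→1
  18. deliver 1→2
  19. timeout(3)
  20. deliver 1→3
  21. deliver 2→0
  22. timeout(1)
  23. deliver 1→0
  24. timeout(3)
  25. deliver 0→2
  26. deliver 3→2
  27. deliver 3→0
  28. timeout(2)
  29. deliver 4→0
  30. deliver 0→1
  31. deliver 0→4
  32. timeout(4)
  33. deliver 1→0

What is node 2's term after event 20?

step 1 timeout(4): 4={cand,t=1,log=-}
step 2 deliver 4→0: 0={foll,t=1,log=-}
step 3 deliver 0→4: —
step 4 deliver 4→1: 1={foll,t=1,log=-}
step 5 deliver 1→4: 4={lead,t=1,log=-}
step 6 deliver 4→3: 3={foll,t=1,log=-}
step 7 deliver 4→1: —
step 8 deliver 4→3: —
step 9 deliver 4→2: 2={foll,t=1,log=-}
step 10 deliver 0→1: —
step 11 timeout(3): 3={cand,t=2,log=-}
step 12 propose(4,'x'): 4={lead,t=1,log=x}
step 13 timeout(2): 2={cand,t=2,log=-}
step 14 deliver 4→3: —
step 15 deliver 1→0: —
step 16 propose(2,'q'): —
step 17 deliver 2→1: 1={foll,t=2,log=-}
step 18 deliver 1→2: —
step 19 timeout(3): 3={cand,t=3,log=-}
step 20 deliver 1→3: —

2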